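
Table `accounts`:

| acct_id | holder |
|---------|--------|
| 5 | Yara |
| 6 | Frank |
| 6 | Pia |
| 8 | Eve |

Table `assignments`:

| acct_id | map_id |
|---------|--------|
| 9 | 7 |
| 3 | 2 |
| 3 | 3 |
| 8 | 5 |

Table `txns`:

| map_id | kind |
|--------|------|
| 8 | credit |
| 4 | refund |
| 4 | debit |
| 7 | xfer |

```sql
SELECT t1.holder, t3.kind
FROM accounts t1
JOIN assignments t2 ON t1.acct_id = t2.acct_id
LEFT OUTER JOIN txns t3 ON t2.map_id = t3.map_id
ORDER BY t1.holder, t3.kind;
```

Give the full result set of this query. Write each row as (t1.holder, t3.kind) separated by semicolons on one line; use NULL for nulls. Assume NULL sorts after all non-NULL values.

(Eve, NULL)

Joins associate left-to-right: accounts INNER JOIN assignments on acct_id gives 1 intermediate row(s).
Then LEFT JOIN `txns t3` on map_id: each of those 1 rows is kept; rows whose t2.map_id has no match in t3 get NULL for t3's columns.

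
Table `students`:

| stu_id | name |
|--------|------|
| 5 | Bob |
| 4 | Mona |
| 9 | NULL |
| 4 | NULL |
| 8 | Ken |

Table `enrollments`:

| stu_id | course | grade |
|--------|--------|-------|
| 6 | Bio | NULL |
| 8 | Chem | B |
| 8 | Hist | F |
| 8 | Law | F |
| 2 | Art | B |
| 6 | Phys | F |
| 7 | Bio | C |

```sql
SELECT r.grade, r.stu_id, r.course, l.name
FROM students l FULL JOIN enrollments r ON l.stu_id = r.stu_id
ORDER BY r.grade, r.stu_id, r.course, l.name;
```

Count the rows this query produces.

11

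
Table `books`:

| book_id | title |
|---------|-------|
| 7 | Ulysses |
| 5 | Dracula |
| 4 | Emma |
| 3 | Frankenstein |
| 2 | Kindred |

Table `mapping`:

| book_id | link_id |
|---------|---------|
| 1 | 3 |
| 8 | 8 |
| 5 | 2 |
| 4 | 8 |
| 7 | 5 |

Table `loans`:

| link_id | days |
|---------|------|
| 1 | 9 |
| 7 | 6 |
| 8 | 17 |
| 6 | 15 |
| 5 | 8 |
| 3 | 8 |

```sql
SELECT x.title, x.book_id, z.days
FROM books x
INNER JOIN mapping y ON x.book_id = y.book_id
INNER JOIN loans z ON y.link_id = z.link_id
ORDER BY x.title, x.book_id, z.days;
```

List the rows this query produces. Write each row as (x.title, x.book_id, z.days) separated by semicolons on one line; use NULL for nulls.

(Emma, 4, 17); (Ulysses, 7, 8)

Step 1 — x INNER JOIN y on book_id → 3 row(s).
Then INNER JOIN `loans z` on link_id: keep only rows whose y.link_id appears in z.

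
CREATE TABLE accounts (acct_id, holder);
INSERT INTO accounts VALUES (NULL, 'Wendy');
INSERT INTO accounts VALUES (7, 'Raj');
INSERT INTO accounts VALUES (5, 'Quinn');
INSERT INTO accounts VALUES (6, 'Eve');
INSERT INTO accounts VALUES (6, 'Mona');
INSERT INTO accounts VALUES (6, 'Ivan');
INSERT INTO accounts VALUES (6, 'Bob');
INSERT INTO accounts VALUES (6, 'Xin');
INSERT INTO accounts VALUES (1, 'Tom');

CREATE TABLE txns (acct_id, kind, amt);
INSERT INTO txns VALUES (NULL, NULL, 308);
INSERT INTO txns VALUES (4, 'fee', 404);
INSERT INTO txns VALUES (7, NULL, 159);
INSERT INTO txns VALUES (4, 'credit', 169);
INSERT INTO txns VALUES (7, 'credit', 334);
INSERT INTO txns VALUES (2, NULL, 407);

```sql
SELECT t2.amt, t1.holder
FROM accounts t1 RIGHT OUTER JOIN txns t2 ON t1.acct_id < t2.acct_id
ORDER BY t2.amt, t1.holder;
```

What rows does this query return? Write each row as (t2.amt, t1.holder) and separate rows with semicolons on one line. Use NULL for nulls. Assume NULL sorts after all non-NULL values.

RIGHT JOIN keeps every row from `txns`; unmatched rows get NULL for `accounts`'s columns.
Matching on t1.acct_id < t2.acct_id. A NULL in a compared column never satisfies the condition.
- t1 (acct_id=NULL) has no partner in t2.
- t1 (acct_id=7) has no partner in t2.
- t1 (acct_id=5) pairs with 2 row(s) of t2.
- t1 (acct_id=6) pairs with 2 row(s) of t2.
- t1 (acct_id=6) pairs with 2 row(s) of t2.
- t1 (acct_id=6) pairs with 2 row(s) of t2.
- t1 (acct_id=6) pairs with 2 row(s) of t2.
- t1 (acct_id=6) pairs with 2 row(s) of t2.
- t1 (acct_id=1) pairs with 5 row(s) of t2.
- 1 row(s) from t2 found no t1 partner → padded with NULL.

(159, Bob); (159, Eve); (159, Ivan); (159, Mona); (159, Quinn); (159, Tom); (159, Xin); (169, Tom); (308, NULL); (334, Bob); (334, Eve); (334, Ivan); (334, Mona); (334, Quinn); (334, Tom); (334, Xin); (404, Tom); (407, Tom)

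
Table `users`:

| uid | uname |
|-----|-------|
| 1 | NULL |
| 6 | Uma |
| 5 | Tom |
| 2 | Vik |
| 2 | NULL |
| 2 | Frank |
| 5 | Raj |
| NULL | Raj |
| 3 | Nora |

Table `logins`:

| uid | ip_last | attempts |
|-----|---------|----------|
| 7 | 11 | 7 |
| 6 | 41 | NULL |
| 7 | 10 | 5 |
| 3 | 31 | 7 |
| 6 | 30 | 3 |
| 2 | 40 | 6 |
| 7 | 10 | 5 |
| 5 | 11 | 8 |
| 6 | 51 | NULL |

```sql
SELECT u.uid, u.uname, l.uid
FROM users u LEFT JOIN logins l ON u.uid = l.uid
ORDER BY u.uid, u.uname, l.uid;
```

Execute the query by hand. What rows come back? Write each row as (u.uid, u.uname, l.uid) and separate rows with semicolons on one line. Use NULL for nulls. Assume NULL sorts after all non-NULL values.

(1, NULL, NULL); (2, Frank, 2); (2, Vik, 2); (2, NULL, 2); (3, Nora, 3); (5, Raj, 5); (5, Tom, 5); (6, Uma, 6); (6, Uma, 6); (6, Uma, 6); (NULL, Raj, NULL)

LEFT JOIN keeps every row from `users`; unmatched rows get NULL for `logins`'s columns.
Matching on u.uid = l.uid. A NULL in a compared column never satisfies the condition.
- uid=1: no l row matches, row kept with l columns NULL.
- uid=6: 3 matching l row(s), so 3 row(s) emitted.
- uid=5: 1 matching l row(s), so 1 row(s) emitted.
- uid=2: 1 matching l row(s), so 1 row(s) emitted.
- uid=2: 1 matching l row(s), so 1 row(s) emitted.
- uid=2: 1 matching l row(s), so 1 row(s) emitted.
- uid=5: 1 matching l row(s), so 1 row(s) emitted.
- uid=NULL: no l row matches, row kept with l columns NULL.
- uid=3: 1 matching l row(s), so 1 row(s) emitted.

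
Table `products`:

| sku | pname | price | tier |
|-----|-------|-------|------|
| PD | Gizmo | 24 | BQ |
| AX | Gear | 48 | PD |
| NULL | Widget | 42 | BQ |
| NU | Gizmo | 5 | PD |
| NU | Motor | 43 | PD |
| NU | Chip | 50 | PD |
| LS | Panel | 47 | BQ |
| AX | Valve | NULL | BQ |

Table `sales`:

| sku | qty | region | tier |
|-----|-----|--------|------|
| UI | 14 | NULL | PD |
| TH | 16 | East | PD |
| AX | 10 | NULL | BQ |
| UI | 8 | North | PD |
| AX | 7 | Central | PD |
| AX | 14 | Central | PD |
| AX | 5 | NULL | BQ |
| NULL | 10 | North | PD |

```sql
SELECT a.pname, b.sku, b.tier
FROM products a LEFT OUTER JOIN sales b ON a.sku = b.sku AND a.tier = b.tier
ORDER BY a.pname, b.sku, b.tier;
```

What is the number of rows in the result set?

LEFT JOIN keeps every row from `products`; unmatched rows get NULL for `sales`'s columns.
Matching on a.sku = b.sku AND a.tier = b.tier. A NULL in a compared column never satisfies the condition.
- a[0] sku=PD, tier=BQ → no match; kept with NULLs on the b side.
- a[1] sku=AX, tier=PD → 2 match(es) in b → 2 row(s).
- a[2] sku=NULL, tier=BQ → no match; kept with NULLs on the b side.
- a[3] sku=NU, tier=PD → no match; kept with NULLs on the b side.
- a[4] sku=NU, tier=PD → no match; kept with NULLs on the b side.
- a[5] sku=NU, tier=PD → no match; kept with NULLs on the b side.
- a[6] sku=LS, tier=BQ → no match; kept with NULLs on the b side.
- a[7] sku=AX, tier=BQ → 2 match(es) in b → 2 row(s).
Total: 4 matched + 6 padded = 10 rows.

10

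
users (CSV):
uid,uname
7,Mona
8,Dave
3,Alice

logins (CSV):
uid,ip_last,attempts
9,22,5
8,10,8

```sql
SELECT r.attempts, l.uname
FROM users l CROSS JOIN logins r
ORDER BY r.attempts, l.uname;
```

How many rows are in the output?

6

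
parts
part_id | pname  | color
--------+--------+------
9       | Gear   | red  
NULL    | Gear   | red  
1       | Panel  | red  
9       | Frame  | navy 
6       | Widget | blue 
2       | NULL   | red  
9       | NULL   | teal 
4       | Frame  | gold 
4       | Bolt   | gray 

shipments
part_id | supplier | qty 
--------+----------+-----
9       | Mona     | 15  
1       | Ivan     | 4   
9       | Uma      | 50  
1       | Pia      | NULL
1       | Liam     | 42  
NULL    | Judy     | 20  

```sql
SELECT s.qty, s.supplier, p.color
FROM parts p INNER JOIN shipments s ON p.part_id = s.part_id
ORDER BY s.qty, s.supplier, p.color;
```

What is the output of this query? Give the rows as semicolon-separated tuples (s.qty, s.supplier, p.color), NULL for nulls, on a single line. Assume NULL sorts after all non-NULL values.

(4, Ivan, red); (15, Mona, navy); (15, Mona, red); (15, Mona, teal); (42, Liam, red); (50, Uma, navy); (50, Uma, red); (50, Uma, teal); (NULL, Pia, red)

INNER JOIN keeps only pairs where the ON condition holds.
Matching on p.part_id = s.part_id. A NULL in a compared column never satisfies the condition.
- p row (part_id=9): matches 2 s row(s) → 2 output row(s).
- p row (part_id=NULL): no match → dropped.
- p row (part_id=1): matches 3 s row(s) → 3 output row(s).
- p row (part_id=9): matches 2 s row(s) → 2 output row(s).
- p row (part_id=6): no match → dropped.
- p row (part_id=2): no match → dropped.
- p row (part_id=9): matches 2 s row(s) → 2 output row(s).
- p row (part_id=4): no match → dropped.
- p row (part_id=4): no match → dropped.
After projecting and ordering:
s.qty | s.supplier | p.color
4 | Ivan | red
15 | Mona | navy
15 | Mona | red
15 | Mona | teal
42 | Liam | red
50 | Uma | navy
50 | Uma | red
50 | Uma | teal
NULL | Pia | red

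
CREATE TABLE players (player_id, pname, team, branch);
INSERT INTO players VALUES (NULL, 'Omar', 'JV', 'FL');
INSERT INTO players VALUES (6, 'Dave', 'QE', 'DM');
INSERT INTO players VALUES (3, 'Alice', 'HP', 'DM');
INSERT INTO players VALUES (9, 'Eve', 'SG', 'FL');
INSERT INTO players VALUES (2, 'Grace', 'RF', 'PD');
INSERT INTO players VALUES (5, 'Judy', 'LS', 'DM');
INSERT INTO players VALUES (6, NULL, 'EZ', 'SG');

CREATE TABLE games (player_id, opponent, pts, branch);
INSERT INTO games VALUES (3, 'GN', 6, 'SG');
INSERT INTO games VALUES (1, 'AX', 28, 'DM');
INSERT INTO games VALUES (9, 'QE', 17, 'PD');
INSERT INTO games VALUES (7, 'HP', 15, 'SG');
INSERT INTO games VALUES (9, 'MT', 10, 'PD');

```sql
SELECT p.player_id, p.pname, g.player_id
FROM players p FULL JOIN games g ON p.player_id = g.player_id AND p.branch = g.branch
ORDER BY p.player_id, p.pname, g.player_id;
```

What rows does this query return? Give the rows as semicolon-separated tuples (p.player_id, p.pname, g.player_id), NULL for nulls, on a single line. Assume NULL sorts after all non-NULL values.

FULL OUTER JOIN keeps every row from both sides; unmatched rows get NULL for the other side's columns.
Matching on p.player_id = g.player_id AND p.branch = g.branch. A NULL in a compared column never satisfies the condition.
- p (player_id=NULL, branch=FL) has no partner → padded with NULL.
- p (player_id=6, branch=DM) has no partner → padded with NULL.
- p (player_id=3, branch=DM) has no partner → padded with NULL.
- p (player_id=9, branch=FL) has no partner → padded with NULL.
- p (player_id=2, branch=PD) has no partner → padded with NULL.
- p (player_id=5, branch=DM) has no partner → padded with NULL.
- p (player_id=6, branch=SG) has no partner → padded with NULL.
- 5 row(s) from g found no p partner → padded with NULL.

(2, Grace, NULL); (3, Alice, NULL); (5, Judy, NULL); (6, Dave, NULL); (6, NULL, NULL); (9, Eve, NULL); (NULL, Omar, NULL); (NULL, NULL, 1); (NULL, NULL, 3); (NULL, NULL, 7); (NULL, NULL, 9); (NULL, NULL, 9)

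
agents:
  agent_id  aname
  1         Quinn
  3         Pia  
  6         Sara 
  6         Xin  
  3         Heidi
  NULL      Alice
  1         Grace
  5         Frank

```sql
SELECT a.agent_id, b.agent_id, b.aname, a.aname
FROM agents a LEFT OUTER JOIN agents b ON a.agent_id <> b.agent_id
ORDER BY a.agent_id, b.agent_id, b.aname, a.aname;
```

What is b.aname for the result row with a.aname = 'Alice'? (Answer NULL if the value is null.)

LEFT JOIN keeps every row from `agents a`; unmatched rows get NULL for `agents b`'s columns.
Matching on a.agent_id <> b.agent_id. A NULL in a compared column never satisfies the condition.
- a (agent_id=1) pairs with 5 row(s) of b.
- a (agent_id=3) pairs with 5 row(s) of b.
- a (agent_id=6) pairs with 5 row(s) of b.
- a (agent_id=6) pairs with 5 row(s) of b.
- a (agent_id=3) pairs with 5 row(s) of b.
- a (agent_id=NULL) has no partner → padded with NULL.
- a (agent_id=1) pairs with 5 row(s) of b.
- a (agent_id=5) pairs with 6 row(s) of b.

NULL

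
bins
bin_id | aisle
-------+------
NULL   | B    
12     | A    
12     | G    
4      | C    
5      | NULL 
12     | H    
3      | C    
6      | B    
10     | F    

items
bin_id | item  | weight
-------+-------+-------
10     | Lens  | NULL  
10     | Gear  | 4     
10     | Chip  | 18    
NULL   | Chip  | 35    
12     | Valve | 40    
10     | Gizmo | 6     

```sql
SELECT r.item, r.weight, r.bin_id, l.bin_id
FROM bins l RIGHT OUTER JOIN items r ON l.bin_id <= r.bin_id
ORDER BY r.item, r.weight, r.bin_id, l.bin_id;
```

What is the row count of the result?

RIGHT JOIN keeps every row from `items`; unmatched rows get NULL for `bins`'s columns.
Matching on l.bin_id <= r.bin_id. A NULL in a compared column never satisfies the condition.
Matched pairs: 28; unmatched r rows kept: 1.
Total: 28 matched + 1 padded = 29 rows.

29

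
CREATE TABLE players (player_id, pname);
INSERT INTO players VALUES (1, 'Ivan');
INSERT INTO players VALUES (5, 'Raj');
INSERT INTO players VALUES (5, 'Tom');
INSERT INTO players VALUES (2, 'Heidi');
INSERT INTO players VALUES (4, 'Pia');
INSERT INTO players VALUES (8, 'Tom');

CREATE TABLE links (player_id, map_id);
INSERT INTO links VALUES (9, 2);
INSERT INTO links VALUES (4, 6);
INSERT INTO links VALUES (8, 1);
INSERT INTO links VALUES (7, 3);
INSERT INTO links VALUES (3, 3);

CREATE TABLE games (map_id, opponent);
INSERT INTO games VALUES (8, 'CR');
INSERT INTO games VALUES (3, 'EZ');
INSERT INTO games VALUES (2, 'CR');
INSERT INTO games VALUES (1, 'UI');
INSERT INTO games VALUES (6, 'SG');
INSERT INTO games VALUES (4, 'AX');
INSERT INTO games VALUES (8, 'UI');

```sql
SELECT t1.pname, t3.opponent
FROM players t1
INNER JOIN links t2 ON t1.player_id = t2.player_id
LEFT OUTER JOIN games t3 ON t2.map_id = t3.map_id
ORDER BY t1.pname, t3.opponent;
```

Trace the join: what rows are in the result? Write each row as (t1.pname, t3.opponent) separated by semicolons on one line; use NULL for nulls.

Step 1 — t1 INNER JOIN t2 on player_id → 2 row(s).
Then LEFT JOIN `games t3` on map_id: each of those 2 rows is kept; rows whose t2.map_id has no match in t3 get NULL for t3's columns.

(Pia, SG); (Tom, UI)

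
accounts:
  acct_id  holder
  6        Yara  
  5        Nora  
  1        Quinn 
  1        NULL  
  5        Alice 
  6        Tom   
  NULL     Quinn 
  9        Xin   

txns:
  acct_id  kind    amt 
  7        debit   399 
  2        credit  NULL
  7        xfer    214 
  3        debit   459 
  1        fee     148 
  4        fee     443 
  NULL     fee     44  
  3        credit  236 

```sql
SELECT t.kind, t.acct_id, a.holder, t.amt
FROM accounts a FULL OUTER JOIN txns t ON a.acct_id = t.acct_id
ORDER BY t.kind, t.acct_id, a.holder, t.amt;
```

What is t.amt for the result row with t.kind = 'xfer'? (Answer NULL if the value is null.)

214

FULL OUTER JOIN keeps every row from both sides; unmatched rows get NULL for the other side's columns.
Matching on a.acct_id = t.acct_id. A NULL in a compared column never satisfies the condition.
Matched pairs: 2; unmatched a rows kept: 6; unmatched t rows kept: 7.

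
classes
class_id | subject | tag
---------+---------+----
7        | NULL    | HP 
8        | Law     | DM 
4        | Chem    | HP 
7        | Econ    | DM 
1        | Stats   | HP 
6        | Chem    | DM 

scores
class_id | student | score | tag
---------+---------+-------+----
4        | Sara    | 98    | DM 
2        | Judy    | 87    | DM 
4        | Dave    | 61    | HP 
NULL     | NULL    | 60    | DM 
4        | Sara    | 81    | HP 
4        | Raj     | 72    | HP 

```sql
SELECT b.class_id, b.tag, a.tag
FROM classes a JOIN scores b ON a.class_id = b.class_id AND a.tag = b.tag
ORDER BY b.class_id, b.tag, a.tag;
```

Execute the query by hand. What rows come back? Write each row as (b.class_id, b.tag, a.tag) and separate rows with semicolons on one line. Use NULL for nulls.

(4, HP, HP); (4, HP, HP); (4, HP, HP)

INNER JOIN keeps only pairs where the ON condition holds.
Matching on a.class_id = b.class_id AND a.tag = b.tag. A NULL in a compared column never satisfies the condition.
- class_id=7, tag=HP: no matching b row, dropped.
- class_id=8, tag=DM: no matching b row, dropped.
- class_id=4, tag=HP: 3 matching b row(s), so 3 row(s) emitted.
- class_id=7, tag=DM: no matching b row, dropped.
- class_id=1, tag=HP: no matching b row, dropped.
- class_id=6, tag=DM: no matching b row, dropped.
After projecting and ordering:
b.class_id | b.tag | a.tag
4 | HP | HP
4 | HP | HP
4 | HP | HP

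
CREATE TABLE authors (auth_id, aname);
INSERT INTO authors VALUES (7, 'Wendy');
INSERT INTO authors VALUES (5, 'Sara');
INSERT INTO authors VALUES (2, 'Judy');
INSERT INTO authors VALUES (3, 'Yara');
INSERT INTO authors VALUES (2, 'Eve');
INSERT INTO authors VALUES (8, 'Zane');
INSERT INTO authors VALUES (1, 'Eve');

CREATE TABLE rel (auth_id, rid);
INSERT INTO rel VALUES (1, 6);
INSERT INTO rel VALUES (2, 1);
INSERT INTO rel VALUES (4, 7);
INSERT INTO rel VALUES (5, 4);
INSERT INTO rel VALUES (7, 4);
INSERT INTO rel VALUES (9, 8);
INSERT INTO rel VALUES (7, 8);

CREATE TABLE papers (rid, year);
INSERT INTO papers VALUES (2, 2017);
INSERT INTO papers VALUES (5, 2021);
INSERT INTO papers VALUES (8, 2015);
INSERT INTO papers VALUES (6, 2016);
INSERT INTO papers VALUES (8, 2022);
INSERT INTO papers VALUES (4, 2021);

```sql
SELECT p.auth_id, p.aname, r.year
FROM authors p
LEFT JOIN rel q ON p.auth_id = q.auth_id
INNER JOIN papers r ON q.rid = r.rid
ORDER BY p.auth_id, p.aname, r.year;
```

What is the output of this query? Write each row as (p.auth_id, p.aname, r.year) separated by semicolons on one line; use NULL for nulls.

(1, Eve, 2016); (5, Sara, 2021); (7, Wendy, 2015); (7, Wendy, 2021); (7, Wendy, 2022)

Joins associate left-to-right: authors LEFT JOIN rel on auth_id gives 8 intermediate row(s).
Then INNER JOIN `papers r` on rid: keep only rows whose q.rid appears in r.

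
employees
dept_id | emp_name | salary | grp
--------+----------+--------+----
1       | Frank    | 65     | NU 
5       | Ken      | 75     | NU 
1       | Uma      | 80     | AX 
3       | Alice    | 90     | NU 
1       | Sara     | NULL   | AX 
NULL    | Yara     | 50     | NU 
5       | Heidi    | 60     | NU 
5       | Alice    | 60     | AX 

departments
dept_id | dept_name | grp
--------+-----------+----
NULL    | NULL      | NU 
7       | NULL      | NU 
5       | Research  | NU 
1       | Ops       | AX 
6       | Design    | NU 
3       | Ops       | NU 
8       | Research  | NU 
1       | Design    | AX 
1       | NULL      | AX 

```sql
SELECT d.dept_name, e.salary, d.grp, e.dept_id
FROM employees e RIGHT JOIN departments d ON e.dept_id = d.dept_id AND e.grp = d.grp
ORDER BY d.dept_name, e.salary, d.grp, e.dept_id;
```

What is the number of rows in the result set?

13

RIGHT JOIN keeps every row from `departments`; unmatched rows get NULL for `employees`'s columns.
Matching on e.dept_id = d.dept_id AND e.grp = d.grp. A NULL in a compared column never satisfies the condition.
Matched pairs: 9; unmatched d rows kept: 4.
Total: 9 matched + 4 padded = 13 rows.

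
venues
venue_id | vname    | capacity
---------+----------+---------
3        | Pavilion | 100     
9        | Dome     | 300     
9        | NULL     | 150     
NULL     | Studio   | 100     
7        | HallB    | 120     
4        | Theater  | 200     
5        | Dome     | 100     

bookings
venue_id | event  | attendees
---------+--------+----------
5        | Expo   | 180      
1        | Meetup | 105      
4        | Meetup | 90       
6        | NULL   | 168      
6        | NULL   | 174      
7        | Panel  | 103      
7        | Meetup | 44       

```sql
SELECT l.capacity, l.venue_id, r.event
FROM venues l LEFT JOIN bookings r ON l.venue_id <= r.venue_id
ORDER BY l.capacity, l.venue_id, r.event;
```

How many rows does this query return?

LEFT JOIN keeps every row from `venues`; unmatched rows get NULL for `bookings`'s columns.
Matching on l.venue_id <= r.venue_id. A NULL in a compared column never satisfies the condition.
- l (venue_id=3) pairs with 6 row(s) of r.
- l (venue_id=9) has no partner → padded with NULL.
- l (venue_id=9) has no partner → padded with NULL.
- l (venue_id=NULL) has no partner → padded with NULL.
- l (venue_id=7) pairs with 2 row(s) of r.
- l (venue_id=4) pairs with 6 row(s) of r.
- l (venue_id=5) pairs with 5 row(s) of r.
Total: 19 matched + 3 padded = 22 rows.

22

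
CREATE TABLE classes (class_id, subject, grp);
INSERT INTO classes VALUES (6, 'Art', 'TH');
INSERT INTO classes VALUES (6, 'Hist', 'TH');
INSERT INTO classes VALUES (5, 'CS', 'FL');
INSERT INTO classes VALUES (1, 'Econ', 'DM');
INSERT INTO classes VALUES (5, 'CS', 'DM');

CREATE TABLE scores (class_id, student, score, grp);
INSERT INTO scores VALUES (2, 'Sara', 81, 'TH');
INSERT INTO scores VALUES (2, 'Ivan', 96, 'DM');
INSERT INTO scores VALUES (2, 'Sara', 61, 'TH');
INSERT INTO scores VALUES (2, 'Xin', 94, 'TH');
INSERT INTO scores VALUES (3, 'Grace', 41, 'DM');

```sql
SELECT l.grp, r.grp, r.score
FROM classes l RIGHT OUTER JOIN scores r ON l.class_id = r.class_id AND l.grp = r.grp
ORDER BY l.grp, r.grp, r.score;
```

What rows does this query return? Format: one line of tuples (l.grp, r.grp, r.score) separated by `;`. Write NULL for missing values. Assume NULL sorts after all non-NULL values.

(NULL, DM, 41); (NULL, DM, 96); (NULL, TH, 61); (NULL, TH, 81); (NULL, TH, 94)

RIGHT JOIN keeps every row from `scores`; unmatched rows get NULL for `classes`'s columns.
Matching on l.class_id = r.class_id AND l.grp = r.grp.
- l (class_id=6, grp=TH) has no partner in r.
- l (class_id=6, grp=TH) has no partner in r.
- l (class_id=5, grp=FL) has no partner in r.
- l (class_id=1, grp=DM) has no partner in r.
- l (class_id=5, grp=DM) has no partner in r.
- plus 5 unmatched r row(s), each kept with NULL l columns.
After projecting and ordering:
l.grp | r.grp | r.score
NULL | DM | 41
NULL | DM | 96
NULL | TH | 61
NULL | TH | 81
NULL | TH | 94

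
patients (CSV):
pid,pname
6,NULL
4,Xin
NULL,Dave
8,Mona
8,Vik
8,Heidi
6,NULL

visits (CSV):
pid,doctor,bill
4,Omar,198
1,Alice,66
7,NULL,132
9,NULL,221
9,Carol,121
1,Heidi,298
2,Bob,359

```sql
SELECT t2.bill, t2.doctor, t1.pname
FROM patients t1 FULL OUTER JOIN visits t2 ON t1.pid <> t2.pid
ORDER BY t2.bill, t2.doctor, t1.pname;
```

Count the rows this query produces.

FULL OUTER JOIN keeps every row from both sides; unmatched rows get NULL for the other side's columns.
Matching on t1.pid <> t2.pid. A NULL in a compared column never satisfies the condition.
- t1[0] pid=6 → 7 match(es) in t2 → 7 row(s).
- t1[1] pid=4 → 6 match(es) in t2 → 6 row(s).
- t1[2] pid=NULL → no match; kept with NULLs on the t2 side.
- t1[3] pid=8 → 7 match(es) in t2 → 7 row(s).
- t1[4] pid=8 → 7 match(es) in t2 → 7 row(s).
- t1[5] pid=8 → 7 match(es) in t2 → 7 row(s).
- t1[6] pid=6 → 7 match(es) in t2 → 7 row(s).
Total: 41 matched + 1 padded = 42 rows.

42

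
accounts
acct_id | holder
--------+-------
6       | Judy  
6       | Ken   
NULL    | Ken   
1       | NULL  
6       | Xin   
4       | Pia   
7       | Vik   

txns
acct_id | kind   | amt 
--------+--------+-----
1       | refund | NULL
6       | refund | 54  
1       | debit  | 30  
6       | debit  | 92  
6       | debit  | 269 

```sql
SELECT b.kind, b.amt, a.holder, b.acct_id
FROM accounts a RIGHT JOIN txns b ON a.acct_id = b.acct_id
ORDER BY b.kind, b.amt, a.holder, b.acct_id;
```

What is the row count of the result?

11

RIGHT JOIN keeps every row from `txns`; unmatched rows get NULL for `accounts`'s columns.
Matching on a.acct_id = b.acct_id. A NULL in a compared column never satisfies the condition.
- a row (acct_id=6): matches 3 b row(s) → 3 output row(s).
- a row (acct_id=6): matches 3 b row(s) → 3 output row(s).
- a row (acct_id=NULL): no match.
- a row (acct_id=1): matches 2 b row(s) → 2 output row(s).
- a row (acct_id=6): matches 3 b row(s) → 3 output row(s).
- a row (acct_id=4): no match.
- a row (acct_id=7): no match.
- every b row matched at least one a row.
Total: 11 rows.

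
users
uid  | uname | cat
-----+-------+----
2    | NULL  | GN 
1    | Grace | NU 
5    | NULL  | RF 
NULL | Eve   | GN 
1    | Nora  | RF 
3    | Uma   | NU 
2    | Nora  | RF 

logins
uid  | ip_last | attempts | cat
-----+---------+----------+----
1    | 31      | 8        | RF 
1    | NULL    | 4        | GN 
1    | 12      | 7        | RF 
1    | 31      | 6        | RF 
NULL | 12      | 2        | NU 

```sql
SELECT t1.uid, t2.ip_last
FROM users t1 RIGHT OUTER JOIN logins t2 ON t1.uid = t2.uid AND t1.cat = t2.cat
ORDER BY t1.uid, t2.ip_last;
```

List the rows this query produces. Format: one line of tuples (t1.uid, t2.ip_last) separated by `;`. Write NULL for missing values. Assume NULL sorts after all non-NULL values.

(1, 12); (1, 31); (1, 31); (NULL, 12); (NULL, NULL)

RIGHT JOIN keeps every row from `logins`; unmatched rows get NULL for `users`'s columns.
Matching on t1.uid = t2.uid AND t1.cat = t2.cat. A NULL in a compared column never satisfies the condition.
Matched pairs: 3; unmatched t2 rows kept: 2.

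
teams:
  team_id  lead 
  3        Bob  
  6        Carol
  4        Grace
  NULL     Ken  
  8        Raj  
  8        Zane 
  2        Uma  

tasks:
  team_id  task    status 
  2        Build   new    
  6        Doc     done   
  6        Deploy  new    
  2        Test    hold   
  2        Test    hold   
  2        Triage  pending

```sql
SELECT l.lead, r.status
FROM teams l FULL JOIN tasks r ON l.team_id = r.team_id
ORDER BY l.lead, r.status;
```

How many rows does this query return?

FULL OUTER JOIN keeps every row from both sides; unmatched rows get NULL for the other side's columns.
Matching on l.team_id = r.team_id. A NULL in a compared column never satisfies the condition.
- l (team_id=3) has no partner → padded with NULL.
- l (team_id=6) pairs with 2 row(s) of r.
- l (team_id=4) has no partner → padded with NULL.
- l (team_id=NULL) has no partner → padded with NULL.
- l (team_id=8) has no partner → padded with NULL.
- l (team_id=8) has no partner → padded with NULL.
- l (team_id=2) pairs with 4 row(s) of r.
Total: 6 matched + 5 padded = 11 rows.

11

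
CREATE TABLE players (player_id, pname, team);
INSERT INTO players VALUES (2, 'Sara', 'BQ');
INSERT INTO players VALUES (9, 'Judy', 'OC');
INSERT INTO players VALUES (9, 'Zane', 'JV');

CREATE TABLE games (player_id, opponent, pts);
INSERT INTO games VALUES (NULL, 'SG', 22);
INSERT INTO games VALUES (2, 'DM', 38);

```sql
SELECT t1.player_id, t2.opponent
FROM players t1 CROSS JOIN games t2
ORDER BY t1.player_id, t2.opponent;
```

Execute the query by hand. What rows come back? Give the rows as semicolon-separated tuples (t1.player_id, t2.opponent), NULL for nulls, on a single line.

CROSS JOIN pairs every row of `players` with every row of `games`: 3 × 2 = 6 rows.
After projecting and ordering:
t1.player_id | t2.opponent
2 | DM
2 | SG
9 | DM
9 | DM
9 | SG
9 | SG

(2, DM); (2, SG); (9, DM); (9, DM); (9, SG); (9, SG)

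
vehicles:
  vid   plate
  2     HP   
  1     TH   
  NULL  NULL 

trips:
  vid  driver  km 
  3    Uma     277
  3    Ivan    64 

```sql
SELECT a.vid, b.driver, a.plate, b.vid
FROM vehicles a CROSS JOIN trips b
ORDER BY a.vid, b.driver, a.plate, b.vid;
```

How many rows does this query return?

CROSS JOIN pairs every row of `vehicles` with every row of `trips`: 3 × 2 = 6 rows.

6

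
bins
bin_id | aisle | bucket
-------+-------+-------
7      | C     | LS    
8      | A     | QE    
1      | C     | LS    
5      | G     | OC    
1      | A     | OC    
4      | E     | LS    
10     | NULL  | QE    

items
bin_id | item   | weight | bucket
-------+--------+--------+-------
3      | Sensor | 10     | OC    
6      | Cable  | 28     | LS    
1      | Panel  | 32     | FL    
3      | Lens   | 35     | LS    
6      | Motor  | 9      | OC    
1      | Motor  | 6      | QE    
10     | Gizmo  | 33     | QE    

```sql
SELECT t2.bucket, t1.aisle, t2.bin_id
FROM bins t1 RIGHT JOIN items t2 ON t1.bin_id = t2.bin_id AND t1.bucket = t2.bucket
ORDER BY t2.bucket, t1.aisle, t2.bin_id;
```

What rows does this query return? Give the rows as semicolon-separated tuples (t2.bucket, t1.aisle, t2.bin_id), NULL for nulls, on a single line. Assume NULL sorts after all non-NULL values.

(FL, NULL, 1); (LS, NULL, 3); (LS, NULL, 6); (OC, NULL, 3); (OC, NULL, 6); (QE, NULL, 1); (QE, NULL, 10)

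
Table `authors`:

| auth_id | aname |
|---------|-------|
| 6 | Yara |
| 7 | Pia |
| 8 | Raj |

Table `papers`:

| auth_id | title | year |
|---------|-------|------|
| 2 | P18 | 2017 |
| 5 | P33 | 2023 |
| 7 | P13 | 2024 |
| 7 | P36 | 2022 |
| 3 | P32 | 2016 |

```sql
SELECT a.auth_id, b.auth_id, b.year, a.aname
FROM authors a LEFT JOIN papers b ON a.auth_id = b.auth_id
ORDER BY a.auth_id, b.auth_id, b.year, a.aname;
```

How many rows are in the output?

4

LEFT JOIN keeps every row from `authors`; unmatched rows get NULL for `papers`'s columns.
Matching on a.auth_id = b.auth_id.
- a (auth_id=6) has no partner → padded with NULL.
- a (auth_id=7) pairs with 2 row(s) of b.
- a (auth_id=8) has no partner → padded with NULL.
Total: 2 matched + 2 padded = 4 rows.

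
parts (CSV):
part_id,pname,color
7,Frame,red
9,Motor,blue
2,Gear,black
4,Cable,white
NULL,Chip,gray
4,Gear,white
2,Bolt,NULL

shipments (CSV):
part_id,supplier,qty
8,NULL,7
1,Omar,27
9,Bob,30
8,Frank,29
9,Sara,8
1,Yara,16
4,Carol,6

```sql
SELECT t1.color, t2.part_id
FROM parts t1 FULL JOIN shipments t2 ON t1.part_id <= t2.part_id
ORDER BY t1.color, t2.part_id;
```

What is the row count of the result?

29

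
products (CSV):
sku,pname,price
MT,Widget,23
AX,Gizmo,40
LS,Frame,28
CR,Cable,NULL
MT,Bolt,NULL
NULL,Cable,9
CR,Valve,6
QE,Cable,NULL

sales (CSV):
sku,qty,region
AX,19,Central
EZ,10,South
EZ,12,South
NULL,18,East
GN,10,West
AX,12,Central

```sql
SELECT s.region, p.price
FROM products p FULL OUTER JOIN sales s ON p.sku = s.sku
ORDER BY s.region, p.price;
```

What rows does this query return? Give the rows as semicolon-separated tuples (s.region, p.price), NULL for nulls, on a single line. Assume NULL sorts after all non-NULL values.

FULL OUTER JOIN keeps every row from both sides; unmatched rows get NULL for the other side's columns.
Matching on p.sku = s.sku. A NULL in a compared column never satisfies the condition.
- p[0] sku=MT → no match; kept with NULLs on the s side.
- p[1] sku=AX → 2 match(es) in s → 2 row(s).
- p[2] sku=LS → no match; kept with NULLs on the s side.
- p[3] sku=CR → no match; kept with NULLs on the s side.
- p[4] sku=MT → no match; kept with NULLs on the s side.
- p[5] sku=NULL → no match; kept with NULLs on the s side.
- p[6] sku=CR → no match; kept with NULLs on the s side.
- p[7] sku=QE → no match; kept with NULLs on the s side.
- 4 s row(s) had no p match → kept, p columns NULL.

(Central, 40); (Central, 40); (East, NULL); (South, NULL); (South, NULL); (West, NULL); (NULL, 6); (NULL, 9); (NULL, 23); (NULL, 28); (NULL, NULL); (NULL, NULL); (NULL, NULL)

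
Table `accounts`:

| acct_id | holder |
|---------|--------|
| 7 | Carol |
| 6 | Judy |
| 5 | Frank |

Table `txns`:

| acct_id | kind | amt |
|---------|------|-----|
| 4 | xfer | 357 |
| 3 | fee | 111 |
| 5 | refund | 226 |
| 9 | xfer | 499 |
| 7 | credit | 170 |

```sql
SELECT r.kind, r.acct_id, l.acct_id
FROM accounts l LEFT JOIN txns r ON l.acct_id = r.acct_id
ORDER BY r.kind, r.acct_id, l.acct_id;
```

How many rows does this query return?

3

LEFT JOIN keeps every row from `accounts`; unmatched rows get NULL for `txns`'s columns.
Matching on l.acct_id = r.acct_id.
Matched pairs: 2; unmatched l rows kept: 1.
Total: 2 matched + 1 padded = 3 rows.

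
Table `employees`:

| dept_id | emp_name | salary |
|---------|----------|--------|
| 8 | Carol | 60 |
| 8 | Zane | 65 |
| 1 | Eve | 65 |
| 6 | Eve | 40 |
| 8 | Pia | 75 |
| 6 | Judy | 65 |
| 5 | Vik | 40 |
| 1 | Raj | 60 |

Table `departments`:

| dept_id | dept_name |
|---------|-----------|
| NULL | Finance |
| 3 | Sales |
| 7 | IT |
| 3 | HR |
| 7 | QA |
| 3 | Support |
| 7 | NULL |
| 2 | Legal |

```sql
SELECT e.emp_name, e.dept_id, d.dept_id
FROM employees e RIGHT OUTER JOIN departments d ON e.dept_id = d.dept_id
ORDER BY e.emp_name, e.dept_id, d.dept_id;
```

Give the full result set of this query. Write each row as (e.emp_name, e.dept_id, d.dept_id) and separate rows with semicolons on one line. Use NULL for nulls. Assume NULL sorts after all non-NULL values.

(NULL, NULL, 2); (NULL, NULL, 3); (NULL, NULL, 3); (NULL, NULL, 3); (NULL, NULL, 7); (NULL, NULL, 7); (NULL, NULL, 7); (NULL, NULL, NULL)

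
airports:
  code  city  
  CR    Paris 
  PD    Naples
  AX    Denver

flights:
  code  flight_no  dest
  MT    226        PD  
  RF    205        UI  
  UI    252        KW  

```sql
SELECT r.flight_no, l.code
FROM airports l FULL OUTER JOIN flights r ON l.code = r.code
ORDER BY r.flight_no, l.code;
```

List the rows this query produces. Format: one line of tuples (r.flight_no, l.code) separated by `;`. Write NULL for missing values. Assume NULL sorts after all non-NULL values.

(205, NULL); (226, NULL); (252, NULL); (NULL, AX); (NULL, CR); (NULL, PD)

FULL OUTER JOIN keeps every row from both sides; unmatched rows get NULL for the other side's columns.
Matching on l.code = r.code.
Matched pairs: 0; unmatched l rows kept: 3; unmatched r rows kept: 3.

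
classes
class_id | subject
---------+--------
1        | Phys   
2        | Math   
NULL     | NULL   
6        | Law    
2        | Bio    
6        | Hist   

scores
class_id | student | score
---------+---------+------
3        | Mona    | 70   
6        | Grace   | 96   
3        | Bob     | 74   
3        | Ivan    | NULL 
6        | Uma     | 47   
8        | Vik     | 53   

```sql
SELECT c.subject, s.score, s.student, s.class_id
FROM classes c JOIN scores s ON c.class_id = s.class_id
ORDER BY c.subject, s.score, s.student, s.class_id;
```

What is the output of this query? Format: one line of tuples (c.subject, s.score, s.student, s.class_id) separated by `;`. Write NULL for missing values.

INNER JOIN keeps only pairs where the ON condition holds.
Matching on c.class_id = s.class_id. A NULL in a compared column never satisfies the condition.
- class_id=1: no matching s row, dropped.
- class_id=2: no matching s row, dropped.
- class_id=NULL: no matching s row, dropped.
- class_id=6: 2 matching s row(s), so 2 row(s) emitted.
- class_id=2: no matching s row, dropped.
- class_id=6: 2 matching s row(s), so 2 row(s) emitted.
After projecting and ordering:
c.subject | s.score | s.student | s.class_id
Hist | 47 | Uma | 6
Hist | 96 | Grace | 6
Law | 47 | Uma | 6
Law | 96 | Grace | 6

(Hist, 47, Uma, 6); (Hist, 96, Grace, 6); (Law, 47, Uma, 6); (Law, 96, Grace, 6)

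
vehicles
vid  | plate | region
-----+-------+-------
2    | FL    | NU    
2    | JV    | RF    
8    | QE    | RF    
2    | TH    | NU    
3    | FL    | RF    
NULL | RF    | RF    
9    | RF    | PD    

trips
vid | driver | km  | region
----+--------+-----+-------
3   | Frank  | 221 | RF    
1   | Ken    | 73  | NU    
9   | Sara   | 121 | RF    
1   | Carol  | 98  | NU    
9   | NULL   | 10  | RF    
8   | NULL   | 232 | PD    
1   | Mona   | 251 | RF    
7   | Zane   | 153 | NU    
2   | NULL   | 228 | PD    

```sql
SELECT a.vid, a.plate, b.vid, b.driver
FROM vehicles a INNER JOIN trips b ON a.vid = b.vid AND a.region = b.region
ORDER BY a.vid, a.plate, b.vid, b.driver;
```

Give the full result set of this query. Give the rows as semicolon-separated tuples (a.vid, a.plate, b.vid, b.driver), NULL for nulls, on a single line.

(3, FL, 3, Frank)

INNER JOIN keeps only pairs where the ON condition holds.
Matching on a.vid = b.vid AND a.region = b.region. A NULL in a compared column never satisfies the condition.
Matched pairs: 1.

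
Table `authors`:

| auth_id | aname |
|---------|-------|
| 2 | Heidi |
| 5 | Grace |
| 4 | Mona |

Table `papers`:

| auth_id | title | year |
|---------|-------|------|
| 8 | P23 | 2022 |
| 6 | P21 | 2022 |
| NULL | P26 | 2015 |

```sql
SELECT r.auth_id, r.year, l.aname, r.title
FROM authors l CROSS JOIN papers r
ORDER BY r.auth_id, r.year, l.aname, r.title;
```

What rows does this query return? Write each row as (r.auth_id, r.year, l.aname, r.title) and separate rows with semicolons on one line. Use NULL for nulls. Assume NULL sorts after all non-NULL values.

CROSS JOIN pairs every row of `authors` with every row of `papers`: 3 × 3 = 9 rows.
After projecting and ordering:
r.auth_id | r.year | l.aname | r.title
6 | 2022 | Grace | P21
6 | 2022 | Heidi | P21
6 | 2022 | Mona | P21
8 | 2022 | Grace | P23
8 | 2022 | Heidi | P23
8 | 2022 | Mona | P23
NULL | 2015 | Grace | P26
NULL | 2015 | Heidi | P26
NULL | 2015 | Mona | P26

(6, 2022, Grace, P21); (6, 2022, Heidi, P21); (6, 2022, Mona, P21); (8, 2022, Grace, P23); (8, 2022, Heidi, P23); (8, 2022, Mona, P23); (NULL, 2015, Grace, P26); (NULL, 2015, Heidi, P26); (NULL, 2015, Mona, P26)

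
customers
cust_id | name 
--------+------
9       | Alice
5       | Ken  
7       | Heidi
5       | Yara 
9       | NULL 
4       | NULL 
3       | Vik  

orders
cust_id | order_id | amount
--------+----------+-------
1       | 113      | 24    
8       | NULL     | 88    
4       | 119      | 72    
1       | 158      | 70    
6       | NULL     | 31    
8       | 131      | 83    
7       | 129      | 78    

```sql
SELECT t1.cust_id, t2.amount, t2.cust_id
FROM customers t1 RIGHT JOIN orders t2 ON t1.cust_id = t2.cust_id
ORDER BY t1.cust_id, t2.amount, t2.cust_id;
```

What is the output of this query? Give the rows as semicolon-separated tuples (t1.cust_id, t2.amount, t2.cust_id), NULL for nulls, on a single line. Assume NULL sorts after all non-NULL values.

(4, 72, 4); (7, 78, 7); (NULL, 24, 1); (NULL, 31, 6); (NULL, 70, 1); (NULL, 83, 8); (NULL, 88, 8)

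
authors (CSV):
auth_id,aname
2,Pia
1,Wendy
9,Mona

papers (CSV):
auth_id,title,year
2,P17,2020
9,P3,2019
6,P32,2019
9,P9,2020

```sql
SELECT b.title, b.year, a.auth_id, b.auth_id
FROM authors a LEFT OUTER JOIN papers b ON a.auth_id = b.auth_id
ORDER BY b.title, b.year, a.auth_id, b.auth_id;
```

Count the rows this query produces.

4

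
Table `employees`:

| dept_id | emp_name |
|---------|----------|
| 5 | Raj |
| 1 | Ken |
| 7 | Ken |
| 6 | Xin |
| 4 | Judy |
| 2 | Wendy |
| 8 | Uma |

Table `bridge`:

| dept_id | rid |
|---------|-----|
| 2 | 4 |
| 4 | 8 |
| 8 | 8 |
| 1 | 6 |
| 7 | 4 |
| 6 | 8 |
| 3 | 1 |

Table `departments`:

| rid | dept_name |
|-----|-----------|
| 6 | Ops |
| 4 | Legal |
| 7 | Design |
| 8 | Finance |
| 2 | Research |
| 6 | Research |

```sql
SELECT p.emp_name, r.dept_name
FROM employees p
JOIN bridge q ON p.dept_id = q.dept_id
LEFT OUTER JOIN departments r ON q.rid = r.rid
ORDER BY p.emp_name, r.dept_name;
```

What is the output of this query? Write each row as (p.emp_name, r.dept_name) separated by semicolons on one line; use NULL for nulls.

(Judy, Finance); (Ken, Legal); (Ken, Ops); (Ken, Research); (Uma, Finance); (Wendy, Legal); (Xin, Finance)

Step 1 — p INNER JOIN q on dept_id → 6 row(s).
Then LEFT JOIN `departments r` on rid: each of those 6 rows is kept; rows whose q.rid has no match in r get NULL for r's columns.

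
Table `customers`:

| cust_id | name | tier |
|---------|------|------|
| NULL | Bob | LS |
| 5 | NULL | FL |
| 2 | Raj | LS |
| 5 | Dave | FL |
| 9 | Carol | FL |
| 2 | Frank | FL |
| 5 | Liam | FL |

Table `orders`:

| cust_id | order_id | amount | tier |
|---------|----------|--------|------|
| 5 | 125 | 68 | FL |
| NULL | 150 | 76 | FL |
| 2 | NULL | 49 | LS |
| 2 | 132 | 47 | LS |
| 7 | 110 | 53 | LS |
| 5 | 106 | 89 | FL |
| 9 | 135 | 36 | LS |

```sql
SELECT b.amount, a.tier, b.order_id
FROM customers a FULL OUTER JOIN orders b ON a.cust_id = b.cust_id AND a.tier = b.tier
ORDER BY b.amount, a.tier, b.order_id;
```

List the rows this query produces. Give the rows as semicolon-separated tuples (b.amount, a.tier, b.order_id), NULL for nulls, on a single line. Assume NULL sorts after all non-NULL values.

(36, NULL, 135); (47, LS, 132); (49, LS, NULL); (53, NULL, 110); (68, FL, 125); (68, FL, 125); (68, FL, 125); (76, NULL, 150); (89, FL, 106); (89, FL, 106); (89, FL, 106); (NULL, FL, NULL); (NULL, FL, NULL); (NULL, LS, NULL)

FULL OUTER JOIN keeps every row from both sides; unmatched rows get NULL for the other side's columns.
Matching on a.cust_id = b.cust_id AND a.tier = b.tier. A NULL in a compared column never satisfies the condition.
- a (cust_id=NULL, tier=LS) has no partner → padded with NULL.
- a (cust_id=5, tier=FL) pairs with 2 row(s) of b.
- a (cust_id=2, tier=LS) pairs with 2 row(s) of b.
- a (cust_id=5, tier=FL) pairs with 2 row(s) of b.
- a (cust_id=9, tier=FL) has no partner → padded with NULL.
- a (cust_id=2, tier=FL) has no partner → padded with NULL.
- a (cust_id=5, tier=FL) pairs with 2 row(s) of b.
- 3 b row(s) had no a match → kept, a columns NULL.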